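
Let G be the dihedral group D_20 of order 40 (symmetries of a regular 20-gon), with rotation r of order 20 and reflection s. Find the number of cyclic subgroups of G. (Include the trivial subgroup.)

26

A cyclic subgroup of order d is generated by each of its φ(d) elements of order d, so the cyclic subgroups of order d number (#elements of order d)/φ(d).
Cyclic subgroups by order — order 1: 1; order 2: 21; order 4: 1; order 5: 1; order 10: 1; order 20: 1.
Total: 26.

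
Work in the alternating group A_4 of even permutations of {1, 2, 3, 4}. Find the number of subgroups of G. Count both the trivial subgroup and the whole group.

10

|G| = 12, so by Lagrange every subgroup order divides 12. Divisors: 1, 2, 3, 4, 6, 12.
Subgroups by order — order 1: 1; order 2: 3; order 3: 4; order 4: 1; order 6: 0; order 12: 1.
Total: 1 + 3 + 4 + 1 + 0 + 1 = 10.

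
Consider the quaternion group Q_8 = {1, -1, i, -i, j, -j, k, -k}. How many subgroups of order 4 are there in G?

3

|G| = 8 and 4 | 8, so subgroups of order 4 are possible by Lagrange.
The subgroups of order 4 are: {1, -1, i, -i}; {1, -1, j, -j}; {1, -1, k, -k}.
So G has 3 subgroups of order 4.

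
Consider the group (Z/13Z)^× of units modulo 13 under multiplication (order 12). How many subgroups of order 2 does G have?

1

|G| = 12 and 2 | 12, so subgroups of order 2 are possible by Lagrange.
The subgroups of order 2 are: {1, 12}.
So G has 1 subgroup of order 2.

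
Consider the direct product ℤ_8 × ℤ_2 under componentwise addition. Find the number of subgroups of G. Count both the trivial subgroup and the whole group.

11

|G| = 16, so by Lagrange every subgroup order divides 16. Divisors: 1, 2, 4, 8, 16.
Subgroups by order — order 1: 1; order 2: 3; order 4: 3; order 8: 3; order 16: 1.
Total: 1 + 3 + 3 + 3 + 1 = 11.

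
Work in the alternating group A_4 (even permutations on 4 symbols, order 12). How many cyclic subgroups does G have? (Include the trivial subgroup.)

A cyclic subgroup of order d is generated by each of its φ(d) elements of order d, so the cyclic subgroups of order d number (#elements of order d)/φ(d).
Cyclic subgroups by order — order 1: 1; order 2: 3; order 3: 4.
Total: 8.

8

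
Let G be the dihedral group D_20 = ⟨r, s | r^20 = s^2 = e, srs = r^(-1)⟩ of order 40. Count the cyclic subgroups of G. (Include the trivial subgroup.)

Group the elements of G by the cyclic subgroup they generate; each cyclic subgroup of order d accounts for φ(d) elements.
Cyclic subgroups by order — order 1: 1; order 2: 21; order 4: 1; order 5: 1; order 10: 1; order 20: 1.
Total: 26.

26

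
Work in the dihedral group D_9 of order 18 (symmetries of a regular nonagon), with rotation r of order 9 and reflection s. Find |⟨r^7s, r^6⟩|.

6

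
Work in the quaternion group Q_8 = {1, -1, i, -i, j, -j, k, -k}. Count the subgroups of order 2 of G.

1

|G| = 8 and 2 | 8, so subgroups of order 2 are possible by Lagrange.
The subgroups of order 2 are: {1, -1}.
So G has 1 subgroup of order 2.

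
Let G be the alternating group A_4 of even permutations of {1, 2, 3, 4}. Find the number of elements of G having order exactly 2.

The elements of order 2 are: (1 2)(3 4), (1 3)(2 4), (1 4)(2 3).
That's 3.

3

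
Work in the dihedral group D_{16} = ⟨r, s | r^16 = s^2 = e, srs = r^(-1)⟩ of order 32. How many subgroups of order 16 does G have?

|G| = 32 and 16 | 32, so subgroups of order 16 are possible by Lagrange.
The subgroups of order 16 are: {e, r, r^2, r^3, r^4, r^5, r^6, r^7, r^8, r^9, r^10, r^11, r^12, r^13, r^14, r^15}; {e, r^2, r^4, r^6, r^8, r^10, r^12, r^14, s, r^2s, r^4s, r^6s, r^8s, r^10s, r^12s, r^14s}; {e, r^2, r^4, r^6, r^8, r^10, r^12, r^14, rs, r^3s, r^5s, r^7s, r^9s, r^11s, r^13s, r^15s}.
So G has 3 subgroups of order 16.

3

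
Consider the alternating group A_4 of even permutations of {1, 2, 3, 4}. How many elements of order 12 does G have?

No element of G has order 12 (even though 12 | 12).

0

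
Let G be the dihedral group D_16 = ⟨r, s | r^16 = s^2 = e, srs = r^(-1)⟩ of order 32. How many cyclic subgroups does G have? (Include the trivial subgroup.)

Group the elements of G by the cyclic subgroup they generate; each cyclic subgroup of order d accounts for φ(d) elements.
Cyclic subgroups by order — order 1: 1; order 2: 17; order 4: 1; order 8: 1; order 16: 1.
Total: 21.

21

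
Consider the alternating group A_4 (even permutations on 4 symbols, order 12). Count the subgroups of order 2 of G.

3

|G| = 12 and 2 | 12, so subgroups of order 2 are possible by Lagrange.
The subgroups of order 2 are: {e, (1 2)(3 4)}; {e, (1 3)(2 4)}; {e, (1 4)(2 3)}.
So G has 3 subgroups of order 2.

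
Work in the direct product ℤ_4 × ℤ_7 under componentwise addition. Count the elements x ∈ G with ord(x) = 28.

12

An element (a,b) has order lcm(ord(a), ord(b)); count pairs with lcm equal to 28.
Enumerating gives 12 such elements.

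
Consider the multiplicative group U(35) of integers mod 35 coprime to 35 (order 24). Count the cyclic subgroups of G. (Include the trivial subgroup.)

12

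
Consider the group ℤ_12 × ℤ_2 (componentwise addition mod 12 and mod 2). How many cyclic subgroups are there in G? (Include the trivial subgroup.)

A cyclic subgroup of order d is generated by each of its φ(d) elements of order d, so the cyclic subgroups of order d number (#elements of order d)/φ(d).
Cyclic subgroups by order — order 1: 1; order 2: 3; order 3: 1; order 4: 2; order 6: 3; order 12: 2.
Total: 12.

12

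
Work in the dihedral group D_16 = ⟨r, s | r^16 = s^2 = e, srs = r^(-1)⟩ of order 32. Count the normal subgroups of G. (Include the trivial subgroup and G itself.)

8

G has 36 subgroups. Checking conjugation-invariance by order — order 1: 1/1 normal; order 2: 1/17 normal; order 4: 1/9 normal; order 8: 1/5 normal; order 16: 3/3 normal; order 32: 1/1 normal.
Total normal subgroups: 8.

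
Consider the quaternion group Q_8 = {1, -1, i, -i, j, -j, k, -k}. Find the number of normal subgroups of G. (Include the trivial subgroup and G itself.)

G has 6 subgroups. Checking conjugation-invariance by order — order 1: 1/1 normal; order 2: 1/1 normal; order 4: 3/3 normal; order 8: 1/1 normal.
Total normal subgroups: 6.

6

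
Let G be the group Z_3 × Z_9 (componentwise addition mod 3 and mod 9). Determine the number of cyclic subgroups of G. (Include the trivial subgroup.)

A cyclic subgroup of order d is generated by each of its φ(d) elements of order d, so the cyclic subgroups of order d number (#elements of order d)/φ(d).
Cyclic subgroups by order — order 1: 1; order 3: 4; order 9: 3.
Total: 8.

8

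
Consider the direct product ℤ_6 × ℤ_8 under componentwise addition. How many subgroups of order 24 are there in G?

|G| = 48 and 24 | 48, so subgroups of order 24 are possible by Lagrange.
The subgroups of order 24 are: {(0,0), (0,1), (0,2), (0,3), (0,4), (0,5), (0,6), (0,7), (2,0), (2,1), (2,2), (2,3), (2,4), (2,5), (2,6), (2,7), (4,0), (4,1), (4,2), (4,3), (4,4), (4,5), (4,6), (4,7)}; {(0,0), (0,2), (0,4), (0,6), (1,0), (1,2), (1,4), (1,6), (2,0), (2,2), (2,4), (2,6), (3,0), (3,2), (3,4), (3,6), (4,0), (4,2), (4,4), (4,6), (5,0), (5,2), (5,4), (5,6)}; {(0,0), (0,2), (0,4), (0,6), (1,1), (1,3), (1,5), (1,7), (2,0), (2,2), (2,4), (2,6), (3,1), (3,3), (3,5), (3,7), (4,0), (4,2), (4,4), (4,6), (5,1), (5,3), (5,5), (5,7)}.
So G has 3 subgroups of order 24.

3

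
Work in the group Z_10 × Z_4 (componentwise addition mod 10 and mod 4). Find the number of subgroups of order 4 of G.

|G| = 40 and 4 | 40, so subgroups of order 4 are possible by Lagrange.
The subgroups of order 4 are: {(0,0), (0,1), (0,2), (0,3)}; {(0,0), (0,2), (5,0), (5,2)}; {(0,0), (0,2), (5,1), (5,3)}.
So G has 3 subgroups of order 4.

3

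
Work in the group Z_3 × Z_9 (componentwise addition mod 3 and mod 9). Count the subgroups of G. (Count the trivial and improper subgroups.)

10

|G| = 27, so by Lagrange every subgroup order divides 27. Divisors: 1, 3, 9, 27.
Subgroups by order — order 1: 1; order 3: 4; order 9: 4; order 27: 1.
Total: 1 + 4 + 4 + 1 = 10.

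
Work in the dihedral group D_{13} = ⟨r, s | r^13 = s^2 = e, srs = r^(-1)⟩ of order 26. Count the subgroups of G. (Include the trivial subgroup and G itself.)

16

|G| = 26, so by Lagrange every subgroup order divides 26. Divisors: 1, 2, 13, 26.
Subgroups by order — order 1: 1; order 2: 13; order 13: 1; order 26: 1.
Total: 1 + 13 + 1 + 1 = 16.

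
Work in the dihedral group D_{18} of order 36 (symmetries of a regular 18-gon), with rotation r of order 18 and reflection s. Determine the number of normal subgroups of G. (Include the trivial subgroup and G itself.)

G has 45 subgroups. Checking conjugation-invariance by order — order 1: 1/1 normal; order 2: 1/19 normal; order 3: 1/1 normal; order 4: 0/9 normal; order 6: 1/7 normal; order 9: 1/1 normal; order 12: 0/3 normal; order 18: 3/3 normal; order 36: 1/1 normal.
Total normal subgroups: 9.

9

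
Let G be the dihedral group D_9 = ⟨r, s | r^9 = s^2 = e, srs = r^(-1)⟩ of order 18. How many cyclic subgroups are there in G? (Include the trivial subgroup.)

12

A cyclic subgroup of order d is generated by each of its φ(d) elements of order d, so the cyclic subgroups of order d number (#elements of order d)/φ(d).
Cyclic subgroups by order — order 1: 1; order 2: 9; order 3: 1; order 9: 1.
Total: 12.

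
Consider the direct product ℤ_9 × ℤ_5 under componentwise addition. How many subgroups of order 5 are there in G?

1

|G| = 45 and 5 | 45, so subgroups of order 5 are possible by Lagrange.
The subgroups of order 5 are: {(0,0), (0,1), (0,2), (0,3), (0,4)}.
So G has 1 subgroup of order 5.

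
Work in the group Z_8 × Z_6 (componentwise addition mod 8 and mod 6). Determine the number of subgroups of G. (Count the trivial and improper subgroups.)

22

|G| = 48, so by Lagrange every subgroup order divides 48. Divisors: 1, 2, 3, 4, 6, 8, 12, 16, 24, 48.
Subgroups by order — order 1: 1; order 2: 3; order 3: 1; order 4: 3; order 6: 3; order 8: 3; order 12: 3; order 16: 1; order 24: 3; order 48: 1.
Total: 1 + 3 + 1 + 3 + 3 + 3 + 3 + 1 + 3 + 1 = 22.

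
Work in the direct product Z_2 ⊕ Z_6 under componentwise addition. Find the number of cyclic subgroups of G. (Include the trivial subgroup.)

Group the elements of G by the cyclic subgroup they generate; each cyclic subgroup of order d accounts for φ(d) elements.
Cyclic subgroups by order — order 1: 1; order 2: 3; order 3: 1; order 6: 3.
Total: 8.

8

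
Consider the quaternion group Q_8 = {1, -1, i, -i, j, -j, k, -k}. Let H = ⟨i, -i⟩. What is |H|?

4

|⟨i⟩| = 4 and |⟨-i⟩| = 4, so |H| is a multiple of lcm(4, 4) = 4 and divides |G| = 8.
Closing under the operation: H = {1, -1, i, -i}, so |H| = 4.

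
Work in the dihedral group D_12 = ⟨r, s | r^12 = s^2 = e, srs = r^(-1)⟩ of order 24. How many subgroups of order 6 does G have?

5

|G| = 24 and 6 | 24, so subgroups of order 6 are possible by Lagrange.
The subgroups of order 6 are: {e, r^2, r^4, r^6, r^8, r^10}; {e, r^4, r^8, r^2s, r^6s, r^10s}; {e, r^4, r^8, r^3s, r^7s, r^11s}; {e, r^4, r^8, s, r^4s, r^8s}; … (5 in all).
So G has 5 subgroups of order 6.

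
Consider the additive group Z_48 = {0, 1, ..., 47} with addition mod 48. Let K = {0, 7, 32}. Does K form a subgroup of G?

32 ∈ K but its inverse 16 ∉ K, so K is not a subgroup.

No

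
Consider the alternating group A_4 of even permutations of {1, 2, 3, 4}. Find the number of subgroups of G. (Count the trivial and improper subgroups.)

|G| = 12, so by Lagrange every subgroup order divides 12. Divisors: 1, 2, 3, 4, 6, 12.
Subgroups by order — order 1: 1; order 2: 3; order 3: 4; order 4: 1; order 6: 0; order 12: 1.
Total: 1 + 3 + 4 + 1 + 0 + 1 = 10.

10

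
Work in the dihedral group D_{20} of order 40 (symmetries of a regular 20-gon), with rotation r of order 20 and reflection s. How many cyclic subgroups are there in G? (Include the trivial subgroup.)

26

Group the elements of G by the cyclic subgroup they generate; each cyclic subgroup of order d accounts for φ(d) elements.
Cyclic subgroups by order — order 1: 1; order 2: 21; order 4: 1; order 5: 1; order 10: 1; order 20: 1.
Total: 26.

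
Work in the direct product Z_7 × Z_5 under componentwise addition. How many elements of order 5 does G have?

An element (a,b) has order lcm(ord(a), ord(b)); count pairs with lcm equal to 5.
Enumerating gives 4 such elements.

4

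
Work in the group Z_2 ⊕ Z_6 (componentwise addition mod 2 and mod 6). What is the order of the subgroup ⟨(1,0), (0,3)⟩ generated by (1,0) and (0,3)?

4

|⟨(1,0)⟩| = 2 and |⟨(0,3)⟩| = 2, so |H| is a multiple of lcm(2, 2) = 2 and divides |G| = 12.
Closing under the operation: H = {(0,0), (0,3), (1,0), (1,3)}, so |H| = 4.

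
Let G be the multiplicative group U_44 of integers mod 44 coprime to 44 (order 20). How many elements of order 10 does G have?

Enumerating element orders in G gives 12 elements of order 10.

12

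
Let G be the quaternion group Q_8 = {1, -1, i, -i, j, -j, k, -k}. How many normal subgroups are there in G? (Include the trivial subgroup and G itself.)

6

G has 6 subgroups. Checking conjugation-invariance by order — order 1: 1/1 normal; order 2: 1/1 normal; order 4: 3/3 normal; order 8: 1/1 normal.
Total normal subgroups: 6.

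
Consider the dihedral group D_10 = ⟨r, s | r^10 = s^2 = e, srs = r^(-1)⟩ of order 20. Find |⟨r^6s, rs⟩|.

|⟨r^6s⟩| = 2 and |⟨rs⟩| = 2, so |H| is a multiple of lcm(2, 2) = 2 and divides |G| = 20.
Closing under the operation: H = {e, r^5, rs, r^6s}, so |H| = 4.

4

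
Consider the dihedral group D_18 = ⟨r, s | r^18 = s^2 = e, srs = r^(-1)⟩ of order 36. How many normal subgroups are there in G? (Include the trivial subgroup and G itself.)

G has 45 subgroups. Checking conjugation-invariance by order — order 1: 1/1 normal; order 2: 1/19 normal; order 3: 1/1 normal; order 4: 0/9 normal; order 6: 1/7 normal; order 9: 1/1 normal; order 12: 0/3 normal; order 18: 3/3 normal; order 36: 1/1 normal.
Total normal subgroups: 9.

9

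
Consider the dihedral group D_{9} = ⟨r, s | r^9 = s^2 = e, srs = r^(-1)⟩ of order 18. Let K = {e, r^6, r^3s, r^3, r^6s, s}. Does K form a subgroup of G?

|K| = 6 divides |G| = 18, consistent with Lagrange.
K contains the identity, every element's inverse is in K, and K is closed under ·: it is a subgroup.

Yes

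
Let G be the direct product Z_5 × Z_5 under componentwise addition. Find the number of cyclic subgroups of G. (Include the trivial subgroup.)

7

Group the elements of G by the cyclic subgroup they generate; each cyclic subgroup of order d accounts for φ(d) elements.
Cyclic subgroups by order — order 1: 1; order 5: 6.
Total: 7.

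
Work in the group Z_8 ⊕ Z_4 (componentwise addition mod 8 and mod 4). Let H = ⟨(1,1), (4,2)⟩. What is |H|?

|⟨(1,1)⟩| = 8 and |⟨(4,2)⟩| = 2, so |H| is a multiple of lcm(8, 2) = 8 and divides |G| = 32.
Closing under the operation: H = {(0,0), (0,2), (1,1), (1,3), (2,0), (2,2), (3,1), (3,3), (4,0), (4,2), (5,1), (5,3), (6,0), (6,2), (7,1), (7,3)}, so |H| = 16.

16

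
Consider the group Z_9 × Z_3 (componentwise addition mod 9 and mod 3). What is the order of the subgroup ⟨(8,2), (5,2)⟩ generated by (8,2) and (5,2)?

9

|⟨(8,2)⟩| = 9 and |⟨(5,2)⟩| = 9, so |H| is a multiple of lcm(9, 9) = 9 and divides |G| = 27.
Closing under the operation: H = {(0,0), (1,1), (2,2), (3,0), (4,1), (5,2), (6,0), (7,1), (8,2)}, so |H| = 9.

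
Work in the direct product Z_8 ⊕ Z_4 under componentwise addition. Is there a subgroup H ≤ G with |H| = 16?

16 | 32. A subgroup of order 16 is {(0,0), (0,1), (0,2), (0,3), (2,0), (2,1), (2,2), (2,3), (4,0), (4,1), (4,2), (4,3), (6,0), (6,1), (6,2), (6,3)}.

Yes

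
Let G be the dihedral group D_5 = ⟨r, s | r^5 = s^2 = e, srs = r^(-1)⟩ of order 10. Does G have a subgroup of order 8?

8 does not divide |G| = 10, so by Lagrange no subgroup of order 8 exists.

No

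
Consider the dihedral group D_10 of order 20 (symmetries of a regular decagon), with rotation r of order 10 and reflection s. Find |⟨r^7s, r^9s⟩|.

|⟨r^7s⟩| = 2 and |⟨r^9s⟩| = 2, so |H| is a multiple of lcm(2, 2) = 2 and divides |G| = 20.
Closing under the operation: H = {e, r^2, r^4, r^6, r^8, rs, r^3s, r^5s, r^7s, r^9s}, so |H| = 10.

10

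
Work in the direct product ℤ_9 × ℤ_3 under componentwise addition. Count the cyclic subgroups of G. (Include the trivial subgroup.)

8

Group the elements of G by the cyclic subgroup they generate; each cyclic subgroup of order d accounts for φ(d) elements.
Cyclic subgroups by order — order 1: 1; order 3: 4; order 9: 3.
Total: 8.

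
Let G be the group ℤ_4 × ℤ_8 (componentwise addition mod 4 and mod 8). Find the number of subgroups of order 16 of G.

3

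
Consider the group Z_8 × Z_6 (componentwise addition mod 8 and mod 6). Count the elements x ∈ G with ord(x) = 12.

8

An element (a,b) has order lcm(ord(a), ord(b)); count pairs with lcm equal to 12.
Enumerating gives 8 such elements.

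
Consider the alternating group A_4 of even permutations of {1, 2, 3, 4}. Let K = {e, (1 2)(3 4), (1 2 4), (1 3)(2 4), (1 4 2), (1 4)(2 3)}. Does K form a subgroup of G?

No

Closure fails: (1 2 4) ∘ (1 2)(3 4) = (1 4 3) ∉ K. So K is not a subgroup.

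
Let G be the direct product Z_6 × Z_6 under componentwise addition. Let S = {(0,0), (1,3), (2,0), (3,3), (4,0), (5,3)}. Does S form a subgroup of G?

Yes

|S| = 6 divides |G| = 36, consistent with Lagrange.
S contains the identity, every element's inverse is in S, and S is closed under +: it is a subgroup.
In fact S = ⟨(1,3)⟩.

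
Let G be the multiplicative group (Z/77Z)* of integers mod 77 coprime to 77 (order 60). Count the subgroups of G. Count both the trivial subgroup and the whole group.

|G| = 60, so by Lagrange every subgroup order divides 60. Divisors: 1, 2, 3, 4, 5, 6, 10, 12, 15, 20, 30, 60.
Subgroups by order — order 1: 1; order 2: 3; order 3: 1; order 4: 1; order 5: 1; order 6: 3; order 10: 3; order 12: 1; order 15: 1; order 20: 1; order 30: 3; order 60: 1.
Total: 1 + 3 + 1 + 1 + 1 + 3 + 3 + 1 + 1 + 1 + 3 + 1 = 20.

20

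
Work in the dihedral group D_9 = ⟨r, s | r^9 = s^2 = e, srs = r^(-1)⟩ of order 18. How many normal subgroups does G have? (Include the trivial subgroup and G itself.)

G has 16 subgroups. Checking conjugation-invariance by order — order 1: 1/1 normal; order 2: 0/9 normal; order 3: 1/1 normal; order 6: 0/3 normal; order 9: 1/1 normal; order 18: 1/1 normal.
Total normal subgroups: 4.

4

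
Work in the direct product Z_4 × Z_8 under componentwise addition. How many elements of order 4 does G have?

12

An element (a,b) has order lcm(ord(a), ord(b)); count pairs with lcm equal to 4.
Enumerating gives 12 such elements.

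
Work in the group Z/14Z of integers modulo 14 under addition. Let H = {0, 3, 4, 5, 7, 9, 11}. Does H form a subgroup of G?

No

4 ∈ H but its inverse 10 ∉ H, so H is not a subgroup.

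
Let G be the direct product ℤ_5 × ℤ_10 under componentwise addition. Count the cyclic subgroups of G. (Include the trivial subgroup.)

14

Group the elements of G by the cyclic subgroup they generate; each cyclic subgroup of order d accounts for φ(d) elements.
Cyclic subgroups by order — order 1: 1; order 2: 1; order 5: 6; order 10: 6.
Total: 14.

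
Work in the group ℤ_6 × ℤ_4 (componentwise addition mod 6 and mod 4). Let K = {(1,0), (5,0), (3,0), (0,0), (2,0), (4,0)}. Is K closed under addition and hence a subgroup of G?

|K| = 6 divides |G| = 24, consistent with Lagrange.
K contains the identity, every element's inverse is in K, and K is closed under +: it is a subgroup.
In fact K = ⟨(5,0)⟩.

Yes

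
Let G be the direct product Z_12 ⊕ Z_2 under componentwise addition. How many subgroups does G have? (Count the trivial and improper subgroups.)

|G| = 24, so by Lagrange every subgroup order divides 24. Divisors: 1, 2, 3, 4, 6, 8, 12, 24.
Subgroups by order — order 1: 1; order 2: 3; order 3: 1; order 4: 3; order 6: 3; order 8: 1; order 12: 3; order 24: 1.
Total: 1 + 3 + 1 + 3 + 3 + 1 + 3 + 1 = 16.

16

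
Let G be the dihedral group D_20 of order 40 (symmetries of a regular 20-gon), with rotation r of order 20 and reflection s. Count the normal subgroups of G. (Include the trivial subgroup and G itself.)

9

G has 48 subgroups. Checking conjugation-invariance by order — order 1: 1/1 normal; order 2: 1/21 normal; order 4: 1/11 normal; order 5: 1/1 normal; order 8: 0/5 normal; order 10: 1/5 normal; order 20: 3/3 normal; order 40: 1/1 normal.
Total normal subgroups: 9.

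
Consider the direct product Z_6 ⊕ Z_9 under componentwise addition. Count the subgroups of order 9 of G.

4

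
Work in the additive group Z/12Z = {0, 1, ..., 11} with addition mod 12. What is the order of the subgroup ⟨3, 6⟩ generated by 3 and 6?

|⟨3⟩| = 4 and |⟨6⟩| = 2, so |H| is a multiple of lcm(4, 2) = 4 and divides |G| = 12.
Closing under the operation: H = {0, 3, 6, 9}, so |H| = 4.

4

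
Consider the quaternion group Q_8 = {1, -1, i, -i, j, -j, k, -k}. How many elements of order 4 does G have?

The elements of order 4 are: i, -i, j, -j, k, -k.
That's 6.

6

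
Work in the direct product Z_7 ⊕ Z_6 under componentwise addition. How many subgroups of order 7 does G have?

|G| = 42 and 7 | 42, so subgroups of order 7 are possible by Lagrange.
The subgroups of order 7 are: {(0,0), (1,0), (2,0), (3,0), (4,0), (5,0), (6,0)}.
So G has 1 subgroup of order 7.

1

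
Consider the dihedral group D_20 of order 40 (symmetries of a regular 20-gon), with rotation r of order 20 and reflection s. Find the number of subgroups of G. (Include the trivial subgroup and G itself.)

48

|G| = 40, so by Lagrange every subgroup order divides 40. Divisors: 1, 2, 4, 5, 8, 10, 20, 40.
Subgroups by order — order 1: 1; order 2: 21; order 4: 11; order 5: 1; order 8: 5; order 10: 5; order 20: 3; order 40: 1.
Total: 1 + 21 + 11 + 1 + 5 + 5 + 3 + 1 = 48.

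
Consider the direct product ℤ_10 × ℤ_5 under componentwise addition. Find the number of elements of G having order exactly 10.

24

An element (a,b) has order lcm(ord(a), ord(b)); count pairs with lcm equal to 10.
Enumerating gives 24 such elements.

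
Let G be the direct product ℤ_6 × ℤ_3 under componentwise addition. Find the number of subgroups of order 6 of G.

|G| = 18 and 6 | 18, so subgroups of order 6 are possible by Lagrange.
The subgroups of order 6 are: {(0,0), (0,1), (0,2), (3,0), (3,1), (3,2)}; {(0,0), (1,0), (2,0), (3,0), (4,0), (5,0)}; {(0,0), (1,1), (2,2), (3,0), (4,1), (5,2)}; {(0,0), (1,2), (2,1), (3,0), (4,2), (5,1)}.
So G has 4 subgroups of order 6.

4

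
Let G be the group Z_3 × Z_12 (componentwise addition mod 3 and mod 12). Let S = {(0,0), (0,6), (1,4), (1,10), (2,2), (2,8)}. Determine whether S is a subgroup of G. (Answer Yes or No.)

Yes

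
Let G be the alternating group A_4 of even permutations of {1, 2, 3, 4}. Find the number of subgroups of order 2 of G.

3

|G| = 12 and 2 | 12, so subgroups of order 2 are possible by Lagrange.
The subgroups of order 2 are: {e, (1 2)(3 4)}; {e, (1 3)(2 4)}; {e, (1 4)(2 3)}.
So G has 3 subgroups of order 2.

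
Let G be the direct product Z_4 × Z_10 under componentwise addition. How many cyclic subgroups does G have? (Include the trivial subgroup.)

A cyclic subgroup of order d is generated by each of its φ(d) elements of order d, so the cyclic subgroups of order d number (#elements of order d)/φ(d).
Cyclic subgroups by order — order 1: 1; order 2: 3; order 4: 2; order 5: 1; order 10: 3; order 20: 2.
Total: 12.

12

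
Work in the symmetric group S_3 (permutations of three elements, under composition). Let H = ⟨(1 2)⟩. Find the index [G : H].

|⟨(1 2)⟩| = 2 and |G| = 6.
By Lagrange, [G : H] = |G|/|H| = 6/2 = 3.

3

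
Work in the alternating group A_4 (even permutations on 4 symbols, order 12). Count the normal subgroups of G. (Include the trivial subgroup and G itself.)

3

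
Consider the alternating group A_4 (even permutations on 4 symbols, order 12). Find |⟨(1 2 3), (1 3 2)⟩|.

|⟨(1 2 3)⟩| = 3 and |⟨(1 3 2)⟩| = 3, so |H| is a multiple of lcm(3, 3) = 3 and divides |G| = 12.
Closing under the operation: H = {e, (1 2 3), (1 3 2)}, so |H| = 3.

3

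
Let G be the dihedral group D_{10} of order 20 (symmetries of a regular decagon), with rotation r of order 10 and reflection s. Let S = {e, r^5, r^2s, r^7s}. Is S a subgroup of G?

|S| = 4 divides |G| = 20, consistent with Lagrange.
S contains the identity, every element's inverse is in S, and S is closed under ·: it is a subgroup.

Yes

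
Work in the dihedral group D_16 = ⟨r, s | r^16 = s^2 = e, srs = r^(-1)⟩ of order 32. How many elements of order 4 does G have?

The elements of order 4 are: r^4, r^12.
That's 2.

2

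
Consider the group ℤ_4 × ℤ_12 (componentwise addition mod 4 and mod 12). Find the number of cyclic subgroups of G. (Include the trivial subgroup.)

Each element a generates a cyclic subgroup ⟨a⟩; distinct elements may generate the same one (a cyclic group of order d has φ(d) generators).
Cyclic subgroups by order — order 1: 1; order 2: 3; order 3: 1; order 4: 6; order 6: 3; order 12: 6.
Total: 20.

20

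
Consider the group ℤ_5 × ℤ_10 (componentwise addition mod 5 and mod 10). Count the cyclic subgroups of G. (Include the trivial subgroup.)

14

Group the elements of G by the cyclic subgroup they generate; each cyclic subgroup of order d accounts for φ(d) elements.
Cyclic subgroups by order — order 1: 1; order 2: 1; order 5: 6; order 10: 6.
Total: 14.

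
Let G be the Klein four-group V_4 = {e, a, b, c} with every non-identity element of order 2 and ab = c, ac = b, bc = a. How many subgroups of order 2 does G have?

3

|G| = 4 and 2 | 4, so subgroups of order 2 are possible by Lagrange.
The subgroups of order 2 are: {e, a}; {e, b}; {e, c}.
So G has 3 subgroups of order 2.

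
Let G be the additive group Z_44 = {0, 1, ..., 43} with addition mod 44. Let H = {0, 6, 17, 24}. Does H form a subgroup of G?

No

24 ∈ H but its inverse 20 ∉ H, so H is not a subgroup.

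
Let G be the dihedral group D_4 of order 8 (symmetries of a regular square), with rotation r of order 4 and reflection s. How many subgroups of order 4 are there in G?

3

|G| = 8 and 4 | 8, so subgroups of order 4 are possible by Lagrange.
The subgroups of order 4 are: {e, r, r^2, r^3}; {e, r^2, s, r^2s}; {e, r^2, rs, r^3s}.
So G has 3 subgroups of order 4.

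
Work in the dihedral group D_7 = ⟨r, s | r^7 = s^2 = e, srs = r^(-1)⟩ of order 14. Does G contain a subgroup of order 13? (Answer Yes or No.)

No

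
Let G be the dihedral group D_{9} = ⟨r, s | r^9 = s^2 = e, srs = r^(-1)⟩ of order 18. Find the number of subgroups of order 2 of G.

9

|G| = 18 and 2 | 18, so subgroups of order 2 are possible by Lagrange.
The subgroups of order 2 are: {e, r^2s}; {e, r^3s}; {e, r^4s}; {e, r^5s}; … (9 in all).
So G has 9 subgroups of order 2.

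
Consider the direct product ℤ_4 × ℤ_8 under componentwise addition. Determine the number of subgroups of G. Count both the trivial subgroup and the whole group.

|G| = 32, so by Lagrange every subgroup order divides 32. Divisors: 1, 2, 4, 8, 16, 32.
Subgroups by order — order 1: 1; order 2: 3; order 4: 7; order 8: 7; order 16: 3; order 32: 1.
Total: 1 + 3 + 7 + 7 + 3 + 1 = 22.

22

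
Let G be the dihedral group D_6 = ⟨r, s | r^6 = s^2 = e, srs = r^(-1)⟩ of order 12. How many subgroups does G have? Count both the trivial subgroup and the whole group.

|G| = 12, so by Lagrange every subgroup order divides 12. Divisors: 1, 2, 3, 4, 6, 12.
Subgroups by order — order 1: 1; order 2: 7; order 3: 1; order 4: 3; order 6: 3; order 12: 1.
Total: 1 + 7 + 1 + 3 + 3 + 1 = 16.

16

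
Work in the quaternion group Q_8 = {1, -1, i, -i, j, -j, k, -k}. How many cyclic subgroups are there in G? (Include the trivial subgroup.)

A cyclic subgroup of order d is generated by each of its φ(d) elements of order d, so the cyclic subgroups of order d number (#elements of order d)/φ(d).
Cyclic subgroups by order — order 1: 1; order 2: 1; order 4: 3.
Total: 5.

5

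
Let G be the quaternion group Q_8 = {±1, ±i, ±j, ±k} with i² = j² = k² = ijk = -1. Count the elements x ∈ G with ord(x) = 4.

The elements of order 4 are: i, -i, j, -j, k, -k.
That's 6.

6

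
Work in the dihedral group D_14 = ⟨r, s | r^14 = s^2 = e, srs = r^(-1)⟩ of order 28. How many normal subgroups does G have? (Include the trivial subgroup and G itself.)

7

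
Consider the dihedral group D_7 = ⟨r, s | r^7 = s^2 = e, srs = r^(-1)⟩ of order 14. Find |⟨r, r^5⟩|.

|⟨r⟩| = 7 and |⟨r^5⟩| = 7, so |H| is a multiple of lcm(7, 7) = 7 and divides |G| = 14.
Closing under the operation: H = {e, r, r^2, r^3, r^4, r^5, r^6}, so |H| = 7.

7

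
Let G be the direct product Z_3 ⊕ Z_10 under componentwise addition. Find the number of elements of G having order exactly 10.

4

An element (a,b) has order lcm(ord(a), ord(b)); count pairs with lcm equal to 10.
Enumerating gives 4 such elements.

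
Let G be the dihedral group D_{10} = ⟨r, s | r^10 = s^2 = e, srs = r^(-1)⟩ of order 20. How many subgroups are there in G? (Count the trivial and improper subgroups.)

|G| = 20, so by Lagrange every subgroup order divides 20. Divisors: 1, 2, 4, 5, 10, 20.
Subgroups by order — order 1: 1; order 2: 11; order 4: 5; order 5: 1; order 10: 3; order 20: 1.
Total: 1 + 11 + 5 + 1 + 3 + 1 = 22.

22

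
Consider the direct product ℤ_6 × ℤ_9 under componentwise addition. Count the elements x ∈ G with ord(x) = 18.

18

An element (a,b) has order lcm(ord(a), ord(b)); count pairs with lcm equal to 18.
Enumerating gives 18 such elements.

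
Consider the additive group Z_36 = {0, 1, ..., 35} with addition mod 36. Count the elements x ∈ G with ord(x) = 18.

6

In a cyclic group of order 36, the number of elements of order d (for d | 36) is φ(d).
φ(18) = 6.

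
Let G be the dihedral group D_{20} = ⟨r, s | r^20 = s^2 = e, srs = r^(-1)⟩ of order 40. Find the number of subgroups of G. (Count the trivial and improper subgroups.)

|G| = 40, so by Lagrange every subgroup order divides 40. Divisors: 1, 2, 4, 5, 8, 10, 20, 40.
Subgroups by order — order 1: 1; order 2: 21; order 4: 11; order 5: 1; order 8: 5; order 10: 5; order 20: 3; order 40: 1.
Total: 1 + 21 + 11 + 1 + 5 + 5 + 3 + 1 = 48.

48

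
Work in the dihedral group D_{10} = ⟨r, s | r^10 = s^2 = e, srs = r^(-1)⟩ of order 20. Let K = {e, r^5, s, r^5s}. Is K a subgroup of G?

|K| = 4 divides |G| = 20, consistent with Lagrange.
K contains the identity, every element's inverse is in K, and K is closed under ·: it is a subgroup.

Yes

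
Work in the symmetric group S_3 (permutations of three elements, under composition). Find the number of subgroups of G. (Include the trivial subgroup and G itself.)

|G| = 6, so by Lagrange every subgroup order divides 6. Divisors: 1, 2, 3, 6.
Subgroups by order — order 1: 1; order 2: 3; order 3: 1; order 6: 1.
Total: 1 + 3 + 1 + 1 = 6.

6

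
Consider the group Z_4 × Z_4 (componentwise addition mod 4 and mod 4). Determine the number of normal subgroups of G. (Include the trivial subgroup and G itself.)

G is abelian, so every subgroup is normal.
G has 15 subgroups in total, hence 15 normal subgroups.

15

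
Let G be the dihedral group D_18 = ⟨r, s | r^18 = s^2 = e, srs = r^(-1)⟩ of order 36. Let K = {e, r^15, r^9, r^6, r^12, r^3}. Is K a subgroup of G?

Yes

|K| = 6 divides |G| = 36, consistent with Lagrange.
K contains the identity, every element's inverse is in K, and K is closed under ·: it is a subgroup.
In fact K = ⟨r^15⟩.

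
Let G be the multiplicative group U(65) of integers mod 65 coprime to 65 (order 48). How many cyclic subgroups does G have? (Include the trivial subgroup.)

Group the elements of G by the cyclic subgroup they generate; each cyclic subgroup of order d accounts for φ(d) elements.
Cyclic subgroups by order — order 1: 1; order 2: 3; order 3: 1; order 4: 6; order 6: 3; order 12: 6.
Total: 20.

20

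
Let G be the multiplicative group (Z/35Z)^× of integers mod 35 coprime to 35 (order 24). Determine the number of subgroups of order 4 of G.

|G| = 24 and 4 | 24, so subgroups of order 4 are possible by Lagrange.
The subgroups of order 4 are: {1, 13, 27, 29}; {1, 8, 22, 29}; {1, 6, 29, 34}.
So G has 3 subgroups of order 4.

3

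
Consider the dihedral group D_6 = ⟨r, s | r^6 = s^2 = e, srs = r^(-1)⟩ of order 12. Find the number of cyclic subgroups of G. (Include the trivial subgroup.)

Each element a generates a cyclic subgroup ⟨a⟩; distinct elements may generate the same one (a cyclic group of order d has φ(d) generators).
Cyclic subgroups by order — order 1: 1; order 2: 7; order 3: 1; order 6: 1.
Total: 10.

10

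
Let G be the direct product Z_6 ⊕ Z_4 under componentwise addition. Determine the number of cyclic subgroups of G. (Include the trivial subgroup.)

12

Each element a generates a cyclic subgroup ⟨a⟩; distinct elements may generate the same one (a cyclic group of order d has φ(d) generators).
Cyclic subgroups by order — order 1: 1; order 2: 3; order 3: 1; order 4: 2; order 6: 3; order 12: 2.
Total: 12.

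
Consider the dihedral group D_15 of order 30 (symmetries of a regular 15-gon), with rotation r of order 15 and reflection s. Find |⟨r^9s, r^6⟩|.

|⟨r^9s⟩| = 2 and |⟨r^6⟩| = 5, so |H| is a multiple of lcm(2, 5) = 10 and divides |G| = 30.
Closing under the operation: H = {e, r^3, r^6, r^9, r^12, s, r^3s, r^6s, r^9s, r^12s}, so |H| = 10.

10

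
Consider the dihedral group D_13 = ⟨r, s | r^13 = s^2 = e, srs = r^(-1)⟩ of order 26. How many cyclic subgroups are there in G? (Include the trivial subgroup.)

15

Each element a generates a cyclic subgroup ⟨a⟩; distinct elements may generate the same one (a cyclic group of order d has φ(d) generators).
Cyclic subgroups by order — order 1: 1; order 2: 13; order 13: 1.
Total: 15.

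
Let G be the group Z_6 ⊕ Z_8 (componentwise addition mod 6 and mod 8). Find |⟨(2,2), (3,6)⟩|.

24

|⟨(2,2)⟩| = 12 and |⟨(3,6)⟩| = 4, so |H| is a multiple of lcm(12, 4) = 12 and divides |G| = 48.
Closing under the operation: H = {(0,0), (0,2), (0,4), (0,6), (1,0), (1,2), (1,4), (1,6), (2,0), (2,2), (2,4), (2,6), (3,0), (3,2), (3,4), (3,6), (4,0), (4,2), (4,4), (4,6), (5,0), (5,2), (5,4), (5,6)}, so |H| = 24.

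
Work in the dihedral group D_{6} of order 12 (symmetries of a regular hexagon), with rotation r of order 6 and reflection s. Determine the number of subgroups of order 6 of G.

3

|G| = 12 and 6 | 12, so subgroups of order 6 are possible by Lagrange.
The subgroups of order 6 are: {e, r, r^2, r^3, r^4, r^5}; {e, r^2, r^4, s, r^2s, r^4s}; {e, r^2, r^4, rs, r^3s, r^5s}.
So G has 3 subgroups of order 6.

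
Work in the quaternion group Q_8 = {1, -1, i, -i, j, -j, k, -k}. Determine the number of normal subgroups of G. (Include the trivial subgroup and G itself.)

G has 6 subgroups. Checking conjugation-invariance by order — order 1: 1/1 normal; order 2: 1/1 normal; order 4: 3/3 normal; order 8: 1/1 normal.
Total normal subgroups: 6.

6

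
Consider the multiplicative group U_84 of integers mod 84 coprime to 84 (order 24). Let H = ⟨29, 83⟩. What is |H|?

|⟨29⟩| = 2 and |⟨83⟩| = 2, so |H| is a multiple of lcm(2, 2) = 2 and divides |G| = 24.
Closing under the operation: H = {1, 29, 55, 83}, so |H| = 4.

4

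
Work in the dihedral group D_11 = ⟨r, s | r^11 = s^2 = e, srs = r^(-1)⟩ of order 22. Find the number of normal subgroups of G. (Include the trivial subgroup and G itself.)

3

G has 14 subgroups. Checking conjugation-invariance by order — order 1: 1/1 normal; order 2: 0/11 normal; order 11: 1/1 normal; order 22: 1/1 normal.
Total normal subgroups: 3.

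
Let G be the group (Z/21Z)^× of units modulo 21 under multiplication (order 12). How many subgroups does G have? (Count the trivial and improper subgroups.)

10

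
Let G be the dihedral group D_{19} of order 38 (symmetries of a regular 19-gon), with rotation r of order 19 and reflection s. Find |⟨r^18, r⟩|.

19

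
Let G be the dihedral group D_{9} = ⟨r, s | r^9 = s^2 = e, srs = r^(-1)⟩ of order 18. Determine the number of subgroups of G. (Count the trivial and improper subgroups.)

16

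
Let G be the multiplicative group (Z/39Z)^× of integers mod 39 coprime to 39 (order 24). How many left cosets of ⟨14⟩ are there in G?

12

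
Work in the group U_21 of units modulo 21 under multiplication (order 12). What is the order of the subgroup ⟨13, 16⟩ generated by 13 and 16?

6

|⟨13⟩| = 2 and |⟨16⟩| = 3, so |H| is a multiple of lcm(2, 3) = 6 and divides |G| = 12.
Closing under the operation: H = {1, 4, 10, 13, 16, 19}, so |H| = 6.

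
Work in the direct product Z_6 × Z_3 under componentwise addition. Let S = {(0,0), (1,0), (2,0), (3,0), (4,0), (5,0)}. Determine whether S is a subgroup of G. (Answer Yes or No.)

|S| = 6 divides |G| = 18, consistent with Lagrange.
S contains the identity, every element's inverse is in S, and S is closed under +: it is a subgroup.
In fact S = ⟨(5,0)⟩.

Yes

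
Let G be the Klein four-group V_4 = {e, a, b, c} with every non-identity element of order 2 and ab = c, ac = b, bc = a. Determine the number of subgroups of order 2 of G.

3

|G| = 4 and 2 | 4, so subgroups of order 2 are possible by Lagrange.
The subgroups of order 2 are: {e, a}; {e, b}; {e, c}.
So G has 3 subgroups of order 2.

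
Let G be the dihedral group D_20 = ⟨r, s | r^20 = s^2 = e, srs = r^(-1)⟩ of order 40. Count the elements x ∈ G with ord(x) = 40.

No element of G has order 40 (even though 40 | 40).

0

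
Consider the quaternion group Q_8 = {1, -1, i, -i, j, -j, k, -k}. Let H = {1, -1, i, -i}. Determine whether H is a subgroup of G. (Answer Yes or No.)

|H| = 4 divides |G| = 8, consistent with Lagrange.
H contains the identity, every element's inverse is in H, and H is closed under ·: it is a subgroup.
In fact H = ⟨-i⟩.

Yes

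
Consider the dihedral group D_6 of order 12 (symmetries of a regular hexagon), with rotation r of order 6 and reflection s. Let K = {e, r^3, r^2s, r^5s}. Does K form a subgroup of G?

|K| = 4 divides |G| = 12, consistent with Lagrange.
K contains the identity, every element's inverse is in K, and K is closed under ·: it is a subgroup.

Yes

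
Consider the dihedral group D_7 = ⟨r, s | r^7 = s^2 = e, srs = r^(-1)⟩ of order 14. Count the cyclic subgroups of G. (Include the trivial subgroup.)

Each element a generates a cyclic subgroup ⟨a⟩; distinct elements may generate the same one (a cyclic group of order d has φ(d) generators).
Cyclic subgroups by order — order 1: 1; order 2: 7; order 7: 1.
Total: 9.

9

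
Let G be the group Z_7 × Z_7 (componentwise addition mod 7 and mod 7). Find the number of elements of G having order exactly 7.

An element (a,b) has order lcm(ord(a), ord(b)); count pairs with lcm equal to 7.
Enumerating gives 48 such elements.

48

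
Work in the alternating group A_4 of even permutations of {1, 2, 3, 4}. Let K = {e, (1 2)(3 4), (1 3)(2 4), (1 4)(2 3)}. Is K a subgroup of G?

Yes

|K| = 4 divides |G| = 12, consistent with Lagrange.
K contains the identity, every element's inverse is in K, and K is closed under ∘: it is a subgroup.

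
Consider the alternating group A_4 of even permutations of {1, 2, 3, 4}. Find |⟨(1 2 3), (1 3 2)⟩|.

3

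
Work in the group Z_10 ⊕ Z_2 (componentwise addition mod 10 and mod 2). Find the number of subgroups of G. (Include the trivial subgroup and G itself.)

10

|G| = 20, so by Lagrange every subgroup order divides 20. Divisors: 1, 2, 4, 5, 10, 20.
Subgroups by order — order 1: 1; order 2: 3; order 4: 1; order 5: 1; order 10: 3; order 20: 1.
Total: 1 + 3 + 1 + 1 + 3 + 1 = 10.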